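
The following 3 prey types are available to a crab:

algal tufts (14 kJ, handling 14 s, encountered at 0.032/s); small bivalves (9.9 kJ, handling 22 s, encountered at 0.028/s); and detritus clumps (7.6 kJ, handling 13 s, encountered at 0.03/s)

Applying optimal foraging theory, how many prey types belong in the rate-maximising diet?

Rank by E/h (kJ/s): algal tufts 1, detritus clumps 0.585, small bivalves 0.45. Include each in turn until the next type's E/h falls below the running intake rate.
Rate on top 1: 0.3094. detritus clumps: 0.585 > 0.3094 → include.
Rate on top 2: 0.3678. small bivalves: 0.45 > 0.3678 → include.
Optimal diet: algal tufts, detritus clumps, small bivalves — 3 of 3 types.

3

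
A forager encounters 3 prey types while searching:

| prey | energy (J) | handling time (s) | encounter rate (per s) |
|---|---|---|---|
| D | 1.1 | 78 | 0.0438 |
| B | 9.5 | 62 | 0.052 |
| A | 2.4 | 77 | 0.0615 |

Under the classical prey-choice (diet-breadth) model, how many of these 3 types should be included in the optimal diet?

1

Profitabilities (E/h, J/s): B 0.153, A 0.0312, D 0.0141. Add prey in this order while the next type's profitability exceeds the intake rate on those already taken.
Rate on top 1: 0.117. A: 0.0312 < 0.117 → exclude; stop.
Optimal diet: B — 1 of 3 types.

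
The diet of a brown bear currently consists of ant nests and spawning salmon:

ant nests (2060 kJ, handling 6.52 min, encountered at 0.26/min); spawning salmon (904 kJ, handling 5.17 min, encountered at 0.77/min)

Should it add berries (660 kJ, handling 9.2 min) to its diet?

Intake rate on the current diet: R = (0.26×2060 + 0.77×904) / (1 + 0.26×6.52 + 0.77×5.17) = 1232/6.676 = 184.5 kJ/min.
berries: E/h = 660/9.2 = 71.74 kJ/min.
71.74 < 184.5, so adding berries would lower the average — exclude it.

No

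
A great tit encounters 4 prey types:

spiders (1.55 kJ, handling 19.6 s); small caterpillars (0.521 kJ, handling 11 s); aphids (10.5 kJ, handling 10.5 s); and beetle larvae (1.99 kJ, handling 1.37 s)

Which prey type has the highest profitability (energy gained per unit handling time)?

beetle larvae

Profitability E/h (kJ/s): spiders = 1.55/19.6 = 0.0791, small caterpillars = 0.521/11 = 0.0474, aphids = 10.5/10.5 = 1, beetle larvae = 1.99/1.37 = 1.45.
Ranked: beetle larvae > aphids > spiders > small caterpillars.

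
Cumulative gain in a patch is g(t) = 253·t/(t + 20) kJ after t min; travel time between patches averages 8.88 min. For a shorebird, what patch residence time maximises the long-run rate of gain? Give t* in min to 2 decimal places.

13.33 min

By the marginal value theorem, leave when the instantaneous gain rate g'(t) equals the habitat-wide average g(t)/(T + t).
g'(t) = 253·20/(t + 20)². Setting 253·20/(t+20)² = 253t/[(t+20)(8.88+t)] gives 20(8.88+t) = t(t+20), so t² = 20×8.88 = 177.6.
t* = √177.6 = 13.33 min.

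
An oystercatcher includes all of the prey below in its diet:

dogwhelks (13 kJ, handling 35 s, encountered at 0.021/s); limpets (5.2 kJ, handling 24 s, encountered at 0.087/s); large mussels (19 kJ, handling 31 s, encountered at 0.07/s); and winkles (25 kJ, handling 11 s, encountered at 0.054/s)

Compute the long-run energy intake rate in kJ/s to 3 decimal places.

0.517 kJ/s

R = Σλ_iE_i / (1 + Σλ_ih_i)
Numerator: 0.021×13 + 0.087×5.2 + 0.07×19 + 0.054×25 = 3.405
Denominator: 1 + 0.021×35 + 0.087×24 + 0.07×31 + 0.054×11 = 6.587
R = 3.405/6.587 = 0.517 kJ/s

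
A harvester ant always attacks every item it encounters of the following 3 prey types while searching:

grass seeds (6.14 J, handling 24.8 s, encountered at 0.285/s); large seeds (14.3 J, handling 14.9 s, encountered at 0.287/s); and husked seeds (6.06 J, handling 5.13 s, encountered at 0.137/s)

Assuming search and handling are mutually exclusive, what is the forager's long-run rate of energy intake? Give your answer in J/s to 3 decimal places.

Energy encountered per unit search time: 0.285×6.14 + 0.287×14.3 + 0.137×6.06 = 6.684 J/s.
Handling time per unit search time: 0.285×24.8 + 0.287×14.9 + 0.137×5.13 = 12.05.
Rate = 6.684/(1 + 12.05) = 0.5123 J/s.

0.512 J/s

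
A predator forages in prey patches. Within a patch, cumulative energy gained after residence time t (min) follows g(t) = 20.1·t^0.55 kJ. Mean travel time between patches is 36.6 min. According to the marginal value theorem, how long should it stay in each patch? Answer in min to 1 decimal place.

By the marginal value theorem, leave when the instantaneous gain rate g'(t) equals the habitat-wide average g(t)/(T + t).
g'(t) = 0.55·20.1·t^-0.45. Setting 0.55·20.1·t^-0.45 = 20.1·t^0.55/(36.6+t) gives 0.55(36.6+t) = t, so 0.45·t = 0.55×36.6.
t* = 0.55×36.6/0.45 = 44.73 min.

44.7 min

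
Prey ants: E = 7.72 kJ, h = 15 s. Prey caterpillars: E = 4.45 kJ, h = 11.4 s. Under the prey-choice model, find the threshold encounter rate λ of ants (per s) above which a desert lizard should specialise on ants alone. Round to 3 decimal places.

0.209 per s

Drop caterpillars once their profitability E₂/h₂ falls below the rate achievable on ants alone: E₂/h₂ = λE₁/(1 + λh₁).
Solve for λ: λE₁h₂ = E₂(1 + λh₁) → λ(E₁h₂ − E₂h₁) = E₂ → λ = E₂/(E₁h₂ − E₂h₁).
λ = 4.45/(7.72×11.4 − 4.45×15) = 4.45/21.26 = 0.2093 per s.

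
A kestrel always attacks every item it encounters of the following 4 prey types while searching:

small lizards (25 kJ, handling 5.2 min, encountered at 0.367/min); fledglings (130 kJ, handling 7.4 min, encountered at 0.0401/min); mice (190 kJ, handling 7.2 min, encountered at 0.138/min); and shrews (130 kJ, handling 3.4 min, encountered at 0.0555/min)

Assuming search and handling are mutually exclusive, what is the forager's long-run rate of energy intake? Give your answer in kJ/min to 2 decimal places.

10.90 kJ/min

R = Σλ_iE_i / (1 + Σλ_ih_i)
Numerator: 0.367×25 + 0.0401×130 + 0.138×190 + 0.0555×130 = 47.82
Denominator: 1 + 0.367×5.2 + 0.0401×7.4 + 0.138×7.2 + 0.0555×3.4 = 4.387
R = 47.82/4.387 = 10.9 kJ/min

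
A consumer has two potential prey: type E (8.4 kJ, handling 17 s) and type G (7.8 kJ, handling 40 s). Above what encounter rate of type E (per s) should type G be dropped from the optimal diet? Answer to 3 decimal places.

0.038 per s

The zero-one rule: include type G iff E₂/h₂ > λE₁/(1+λh₁). Equality gives the switch point.
λE₁h₂ = E₂ + λE₂h₁ ⇒ λ = E₂/(E₁h₂ − E₂h₁) = 7.8/(336 − 132.6) = 0.03835 per s.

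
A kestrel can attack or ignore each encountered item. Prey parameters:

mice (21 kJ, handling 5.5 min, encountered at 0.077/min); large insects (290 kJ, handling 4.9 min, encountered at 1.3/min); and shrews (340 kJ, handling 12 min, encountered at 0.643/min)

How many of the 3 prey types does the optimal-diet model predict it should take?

Rank by E/h (kJ/min): large insects 59.2, shrews 28.3, mice 3.82. Include each in turn until the next type's E/h falls below the running intake rate.
Rate on top 1: 51.15. shrews: 28.3 < 51.15 → exclude; stop.
Optimal diet: large insects — 1 of 3 types.

1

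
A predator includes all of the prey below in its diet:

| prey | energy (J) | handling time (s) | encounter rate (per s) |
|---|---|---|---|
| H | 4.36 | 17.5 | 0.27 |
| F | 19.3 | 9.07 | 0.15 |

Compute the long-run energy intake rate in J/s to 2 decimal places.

0.57 J/s

R = (0.27×4.36 + 0.15×19.3) / (1 + 0.27×17.5 + 0.15×9.07) = 4.072/7.086 = 0.5747 J/s.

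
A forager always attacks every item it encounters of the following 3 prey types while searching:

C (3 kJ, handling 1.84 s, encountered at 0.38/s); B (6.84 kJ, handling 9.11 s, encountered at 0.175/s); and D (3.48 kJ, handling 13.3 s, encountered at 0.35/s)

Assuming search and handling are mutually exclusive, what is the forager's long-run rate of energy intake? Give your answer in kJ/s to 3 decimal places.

Energy encountered per unit search time: 0.38×3 + 0.175×6.84 + 0.35×3.48 = 3.555 kJ/s.
Handling time per unit search time: 0.38×1.84 + 0.175×9.11 + 0.35×13.3 = 6.948.
Rate = 3.555/(1 + 6.948) = 0.4473 kJ/s.

0.447 kJ/s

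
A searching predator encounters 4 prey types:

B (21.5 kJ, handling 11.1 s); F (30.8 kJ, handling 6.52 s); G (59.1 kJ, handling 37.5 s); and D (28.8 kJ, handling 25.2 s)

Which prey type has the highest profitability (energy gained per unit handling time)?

Profitability E/h (kJ/s): B = 21.5/11.1 = 1.94, F = 30.8/6.52 = 4.72, G = 59.1/37.5 = 1.58, D = 28.8/25.2 = 1.14.
Ranked: F > B > G > D.

F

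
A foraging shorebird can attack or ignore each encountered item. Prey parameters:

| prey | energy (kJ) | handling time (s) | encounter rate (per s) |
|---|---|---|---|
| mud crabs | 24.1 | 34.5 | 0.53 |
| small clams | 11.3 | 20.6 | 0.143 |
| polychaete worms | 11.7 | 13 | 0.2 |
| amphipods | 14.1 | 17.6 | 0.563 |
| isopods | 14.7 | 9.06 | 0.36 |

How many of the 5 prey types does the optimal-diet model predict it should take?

Profitabilities (E/h, kJ/s): isopods 1.62, polychaete worms 0.9, amphipods 0.801, mud crabs 0.699, small clams 0.549. Add prey in this order while the next type's profitability exceeds the intake rate on those already taken.
Rate on top 1: 1.242. polychaete worms: 0.9 < 1.242 → exclude; stop.
Optimal diet: isopods — 1 of 5 types.

1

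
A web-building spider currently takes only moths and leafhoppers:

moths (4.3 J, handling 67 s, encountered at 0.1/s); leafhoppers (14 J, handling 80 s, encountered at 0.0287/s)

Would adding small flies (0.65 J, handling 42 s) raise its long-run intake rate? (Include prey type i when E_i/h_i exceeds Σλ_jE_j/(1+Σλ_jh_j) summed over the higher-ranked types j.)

On moths and leafhoppers alone, R = ΣλE/(1+Σλh) = 0.8318/9.996 = 0.08321 J/s.
small flies: E/h = 0.65/42 = 0.01548 J/s.
Since 0.01548 < R, time spent handling small flies is better spent searching.

No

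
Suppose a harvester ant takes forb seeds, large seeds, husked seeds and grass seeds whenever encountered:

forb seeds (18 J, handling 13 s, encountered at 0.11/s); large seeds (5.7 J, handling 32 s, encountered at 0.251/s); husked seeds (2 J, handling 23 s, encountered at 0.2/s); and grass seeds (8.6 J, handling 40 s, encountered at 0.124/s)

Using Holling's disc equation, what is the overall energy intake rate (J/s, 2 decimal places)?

0.24 J/s

R = Σλ_iE_i / (1 + Σλ_ih_i)
Numerator: 0.11×18 + 0.251×5.7 + 0.2×2 + 0.124×8.6 = 4.877
Denominator: 1 + 0.11×13 + 0.251×32 + 0.2×23 + 0.124×40 = 20.02
R = 4.877/20.02 = 0.2436 J/s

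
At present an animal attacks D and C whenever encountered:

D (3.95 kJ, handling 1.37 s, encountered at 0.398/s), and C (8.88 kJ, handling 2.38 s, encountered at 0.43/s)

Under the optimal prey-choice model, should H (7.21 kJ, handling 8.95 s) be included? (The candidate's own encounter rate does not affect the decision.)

No

On D and C alone, R = ΣλE/(1+Σλh) = 5.391/2.569 = 2.099 kJ/s.
H: E/h = 7.21/8.95 = 0.8056 kJ/s.
0.8056 < 2.099, so adding H would lower the average — exclude it.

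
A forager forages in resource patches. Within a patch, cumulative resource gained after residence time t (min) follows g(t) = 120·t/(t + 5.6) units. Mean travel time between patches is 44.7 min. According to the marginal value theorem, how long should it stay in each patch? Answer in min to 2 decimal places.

15.82 min

By the marginal value theorem, leave when the instantaneous gain rate g'(t) equals the habitat-wide average g(t)/(T + t).
g'(t) = 120·5.6/(t + 5.6)². Setting 120·5.6/(t+5.6)² = 120t/[(t+5.6)(44.7+t)] gives 5.6(44.7+t) = t(t+5.6), so t² = 5.6×44.7 = 250.3.
t* = √250.3 = 15.82 min.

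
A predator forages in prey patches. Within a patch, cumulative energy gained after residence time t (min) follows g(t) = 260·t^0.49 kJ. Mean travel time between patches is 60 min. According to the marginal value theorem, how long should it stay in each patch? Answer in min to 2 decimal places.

Optimal t* satisfies g'(t*) = g(t*)/(T + t*).
g'(t) = 0.49·260·t^-0.51. Setting 0.49·260·t^-0.51 = 260·t^0.49/(60+t) gives 0.49(60+t) = t, so 0.51·t = 0.49×60.
t* = 0.49×60/0.51 = 57.65 min.

57.65 min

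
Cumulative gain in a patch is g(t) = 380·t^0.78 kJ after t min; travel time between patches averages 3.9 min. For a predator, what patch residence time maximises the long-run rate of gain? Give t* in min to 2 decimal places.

By the marginal value theorem, leave when the instantaneous gain rate g'(t) equals the habitat-wide average g(t)/(T + t).
g'(t) = 0.78·380·t^-0.22. Setting 0.78·380·t^-0.22 = 380·t^0.78/(3.9+t) gives 0.78(3.9+t) = t, so 0.22·t = 0.78×3.9.
t* = 0.78×3.9/0.22 = 13.83 min.

13.83 min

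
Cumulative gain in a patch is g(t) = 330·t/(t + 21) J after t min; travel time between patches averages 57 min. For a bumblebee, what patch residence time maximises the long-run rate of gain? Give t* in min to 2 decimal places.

34.60 min

Optimal t* satisfies g'(t*) = g(t*)/(T + t*).
g'(t) = 330·21/(t + 21)². Setting 330·21/(t+21)² = 330t/[(t+21)(57+t)] gives 21(57+t) = t(t+21), so t² = 21×57 = 1197.
t* = √1197 = 34.6 min.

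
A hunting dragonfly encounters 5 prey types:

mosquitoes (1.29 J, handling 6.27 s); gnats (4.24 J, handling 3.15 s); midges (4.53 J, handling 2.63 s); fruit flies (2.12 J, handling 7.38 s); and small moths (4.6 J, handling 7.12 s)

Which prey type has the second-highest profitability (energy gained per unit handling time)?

In descending order of E/h:
midges: 4.53/2.63 = 1.72 J/s
gnats: 4.24/3.15 = 1.35 J/s
small moths: 4.6/7.12 = 0.646 J/s
fruit flies: 2.12/7.38 = 0.287 J/s
mosquitoes: 1.29/6.27 = 0.206 J/s

gnats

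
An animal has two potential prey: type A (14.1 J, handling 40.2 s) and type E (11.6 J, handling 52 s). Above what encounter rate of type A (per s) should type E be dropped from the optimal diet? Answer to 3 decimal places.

0.043 per s

The zero-one rule: include type E iff E₂/h₂ > λE₁/(1+λh₁). Equality gives the switch point.
λE₁h₂ = E₂ + λE₂h₁ ⇒ λ = E₂/(E₁h₂ − E₂h₁) = 11.6/(733.2 − 466.3) = 0.04347 per s.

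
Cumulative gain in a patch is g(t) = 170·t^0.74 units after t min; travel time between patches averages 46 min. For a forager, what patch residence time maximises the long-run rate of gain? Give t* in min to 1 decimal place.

By the marginal value theorem, leave when the instantaneous gain rate g'(t) equals the habitat-wide average g(t)/(T + t).
g'(t) = 0.74·170·t^-0.26. Setting 0.74·170·t^-0.26 = 170·t^0.74/(46+t) gives 0.74(46+t) = t, so 0.26·t = 0.74×46.
t* = 0.74×46/0.26 = 130.9 min.

130.9 min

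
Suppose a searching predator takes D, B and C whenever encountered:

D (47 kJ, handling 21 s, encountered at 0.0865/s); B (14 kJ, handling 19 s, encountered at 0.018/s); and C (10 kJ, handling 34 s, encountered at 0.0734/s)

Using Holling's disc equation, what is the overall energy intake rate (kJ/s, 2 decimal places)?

0.89 kJ/s

R = (0.0865×47 + 0.018×14 + 0.0734×10) / (1 + 0.0865×21 + 0.018×19 + 0.0734×34) = 5.051/5.654 = 0.8934 kJ/s.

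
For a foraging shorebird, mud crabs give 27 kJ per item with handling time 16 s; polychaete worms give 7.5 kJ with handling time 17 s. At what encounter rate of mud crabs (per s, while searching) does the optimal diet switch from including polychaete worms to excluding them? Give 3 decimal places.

0.022 per s

The zero-one rule: include polychaete worms iff E₂/h₂ > λE₁/(1+λh₁). Equality gives the switch point.
λE₁h₂ = E₂ + λE₂h₁ ⇒ λ = E₂/(E₁h₂ − E₂h₁) = 7.5/(459 − 120) = 0.02212 per s.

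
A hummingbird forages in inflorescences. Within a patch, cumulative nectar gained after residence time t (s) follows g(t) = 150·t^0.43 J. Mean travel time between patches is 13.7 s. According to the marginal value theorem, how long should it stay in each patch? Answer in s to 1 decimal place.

By the marginal value theorem, leave when the instantaneous gain rate g'(t) equals the habitat-wide average g(t)/(T + t).
g'(t) = 0.43·150·t^-0.57. Setting 0.43·150·t^-0.57 = 150·t^0.43/(13.7+t) gives 0.43(13.7+t) = t, so 0.57·t = 0.43×13.7.
t* = 0.43×13.7/0.57 = 10.34 s.

10.3 s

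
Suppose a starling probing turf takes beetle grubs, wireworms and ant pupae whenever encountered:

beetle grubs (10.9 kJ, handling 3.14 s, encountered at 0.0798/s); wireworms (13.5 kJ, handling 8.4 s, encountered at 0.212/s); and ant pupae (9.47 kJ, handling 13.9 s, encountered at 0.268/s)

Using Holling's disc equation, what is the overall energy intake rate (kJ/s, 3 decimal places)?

Energy encountered per unit search time: 0.0798×10.9 + 0.212×13.5 + 0.268×9.47 = 6.27 kJ/s.
Handling time per unit search time: 0.0798×3.14 + 0.212×8.4 + 0.268×13.9 = 5.757.
Rate = 6.27/(1 + 5.757) = 0.928 kJ/s.

0.928 kJ/s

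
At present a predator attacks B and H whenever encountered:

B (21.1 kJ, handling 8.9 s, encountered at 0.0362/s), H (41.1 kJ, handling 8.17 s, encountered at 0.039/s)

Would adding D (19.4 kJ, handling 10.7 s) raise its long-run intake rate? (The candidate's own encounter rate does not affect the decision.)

Yes

Current rate: (0.0362×21.1 + 0.039×41.1)/(1 + 0.0362×8.9 + 0.039×8.17) = 1.442 kJ/s.
Profitability of D: 19.4/10.7 = 1.813 kJ/s.
Since 1.813 > R, including D increases the long-run rate.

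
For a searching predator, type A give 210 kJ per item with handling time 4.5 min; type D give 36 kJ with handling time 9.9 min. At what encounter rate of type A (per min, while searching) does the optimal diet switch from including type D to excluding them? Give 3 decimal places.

0.019 per min

The zero-one rule: include type D iff E₂/h₂ > λE₁/(1+λh₁). Equality gives the switch point.
λE₁h₂ = E₂ + λE₂h₁ ⇒ λ = E₂/(E₁h₂ − E₂h₁) = 36/(2079 − 162) = 0.01878 per min.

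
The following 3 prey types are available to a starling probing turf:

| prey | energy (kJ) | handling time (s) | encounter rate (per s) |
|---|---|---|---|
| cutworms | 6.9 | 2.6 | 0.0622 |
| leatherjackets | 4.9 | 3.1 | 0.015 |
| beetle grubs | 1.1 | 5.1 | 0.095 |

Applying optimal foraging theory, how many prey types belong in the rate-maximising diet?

2

Profitabilities (E/h, kJ/s): cutworms 2.65, leatherjackets 1.58, beetle grubs 0.216. Add prey in this order while the next type's profitability exceeds the intake rate on those already taken.
Rate on top 1: 0.3694. leatherjackets: 1.58 > 0.3694 → include.
Rate on top 2: 0.4161. beetle grubs: 0.216 < 0.4161 → exclude; stop.
Optimal diet: cutworms, leatherjackets — 2 of 3 types.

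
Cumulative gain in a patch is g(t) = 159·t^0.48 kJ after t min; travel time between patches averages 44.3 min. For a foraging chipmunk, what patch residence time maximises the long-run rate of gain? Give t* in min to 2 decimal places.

40.89 min

Maximise g(t)/(T+t): set derivative to zero → g'(t)(T+t) = g(t).
g'(t) = 0.48·159·t^-0.52. Setting 0.48·159·t^-0.52 = 159·t^0.48/(44.3+t) gives 0.48(44.3+t) = t, so 0.52·t = 0.48×44.3.
t* = 0.48×44.3/0.52 = 40.89 min.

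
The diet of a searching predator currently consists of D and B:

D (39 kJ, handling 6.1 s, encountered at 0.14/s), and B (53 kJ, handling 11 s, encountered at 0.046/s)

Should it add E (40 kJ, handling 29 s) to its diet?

On D and B alone, R = ΣλE/(1+Σλh) = 7.898/2.36 = 3.347 kJ/s.
Profitability of E: 40/29 = 1.379 kJ/s.
Since 1.379 < R, time spent handling E is better spent searching.

No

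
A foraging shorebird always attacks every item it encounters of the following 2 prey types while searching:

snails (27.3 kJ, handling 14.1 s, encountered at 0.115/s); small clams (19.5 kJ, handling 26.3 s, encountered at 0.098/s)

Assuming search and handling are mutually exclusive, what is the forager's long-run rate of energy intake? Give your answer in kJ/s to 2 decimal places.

Energy encountered per unit search time: 0.115×27.3 + 0.098×19.5 = 5.051 kJ/s.
Handling time per unit search time: 0.115×14.1 + 0.098×26.3 = 4.199.
Rate = 5.051/(1 + 4.199) = 0.9715 kJ/s.

0.97 kJ/s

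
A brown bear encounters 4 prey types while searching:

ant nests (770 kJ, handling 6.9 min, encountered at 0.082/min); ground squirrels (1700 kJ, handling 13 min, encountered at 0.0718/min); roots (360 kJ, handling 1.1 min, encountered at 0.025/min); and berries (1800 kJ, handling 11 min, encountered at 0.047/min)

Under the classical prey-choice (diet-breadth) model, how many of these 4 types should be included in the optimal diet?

E/h in descending order: roots 327, berries 164, ground squirrels 131, ant nests 112 kJ/min. The optimal diet is the largest prefix of this list for which every included type satisfies E_i/h_i > R on the types above it.
Rate on top 1: 8.759. berries: 164 > 8.759 → include.
Rate on top 2: 60.6. ground squirrels: 131 > 60.6 → include.
Rate on top 3: 87.03. ant nests: 112 > 87.03 → include.
Optimal diet: roots, berries, ground squirrels, ant nests — 4 of 4 types.

4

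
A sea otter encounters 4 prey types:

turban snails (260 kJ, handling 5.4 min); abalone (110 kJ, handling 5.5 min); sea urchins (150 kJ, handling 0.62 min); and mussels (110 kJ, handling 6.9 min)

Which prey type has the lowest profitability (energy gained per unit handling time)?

mussels

In descending order of E/h:
sea urchins: 150/0.62 = 242 kJ/min
turban snails: 260/5.4 = 48.1 kJ/min
abalone: 110/5.5 = 20 kJ/min
mussels: 110/6.9 = 15.9 kJ/min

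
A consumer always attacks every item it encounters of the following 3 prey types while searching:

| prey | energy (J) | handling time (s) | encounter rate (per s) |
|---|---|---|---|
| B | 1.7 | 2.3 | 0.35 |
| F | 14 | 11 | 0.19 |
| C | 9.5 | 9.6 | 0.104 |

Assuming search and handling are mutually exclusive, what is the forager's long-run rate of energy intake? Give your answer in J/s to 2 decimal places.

R = Σλ_iE_i / (1 + Σλ_ih_i)
Numerator: 0.35×1.7 + 0.19×14 + 0.104×9.5 = 4.243
Denominator: 1 + 0.35×2.3 + 0.19×11 + 0.104×9.6 = 4.893
R = 4.243/4.893 = 0.8671 J/s

0.87 J/s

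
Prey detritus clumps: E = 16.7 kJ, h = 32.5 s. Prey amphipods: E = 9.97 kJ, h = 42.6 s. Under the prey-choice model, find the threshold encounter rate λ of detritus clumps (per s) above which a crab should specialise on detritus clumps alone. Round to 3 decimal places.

0.026 per s

At the threshold, the rate on detritus clumps alone equals the profitability of amphipods: λ·16.7/(1 + λ·32.5) = 9.97/42.6 = 0.234.
Rearranging, λ(16.7 − 0.234×32.5) = 0.234, so λ = 0.234/9.094 = 0.02574 per s.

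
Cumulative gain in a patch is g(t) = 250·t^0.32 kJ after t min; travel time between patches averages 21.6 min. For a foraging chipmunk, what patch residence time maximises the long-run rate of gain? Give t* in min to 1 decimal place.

Optimal t* satisfies g'(t*) = g(t*)/(T + t*).
g'(t) = 0.32·250·t^-0.68. Setting 0.32·250·t^-0.68 = 250·t^0.32/(21.6+t) gives 0.32(21.6+t) = t, so 0.68·t = 0.32×21.6.
t* = 0.32×21.6/0.68 = 10.16 min.

10.2 min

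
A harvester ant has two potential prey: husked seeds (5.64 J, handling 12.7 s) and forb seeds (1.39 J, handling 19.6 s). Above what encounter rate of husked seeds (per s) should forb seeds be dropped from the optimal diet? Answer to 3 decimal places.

0.015 per s

The zero-one rule: include forb seeds iff E₂/h₂ > λE₁/(1+λh₁). Equality gives the switch point.
λE₁h₂ = E₂ + λE₂h₁ ⇒ λ = E₂/(E₁h₂ − E₂h₁) = 1.39/(110.5 − 17.65) = 0.01496 per s.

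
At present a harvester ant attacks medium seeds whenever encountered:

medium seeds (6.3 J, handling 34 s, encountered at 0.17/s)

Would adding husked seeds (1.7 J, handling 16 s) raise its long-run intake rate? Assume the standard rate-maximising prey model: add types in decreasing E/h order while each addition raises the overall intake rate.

No

On medium seeds alone, R = ΣλE/(1+Σλh) = 1.071/6.78 = 0.158 J/s.
husked seeds: E/h = 1.7/16 = 0.1062 J/s.
0.1062 < 0.158, so adding husked seeds would lower the average — exclude it.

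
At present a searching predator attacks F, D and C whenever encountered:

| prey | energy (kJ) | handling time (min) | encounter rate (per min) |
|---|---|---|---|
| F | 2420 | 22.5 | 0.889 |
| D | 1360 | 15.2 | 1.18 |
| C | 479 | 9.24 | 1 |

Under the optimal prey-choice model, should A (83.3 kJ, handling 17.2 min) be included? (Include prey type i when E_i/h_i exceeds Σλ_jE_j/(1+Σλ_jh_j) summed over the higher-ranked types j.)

On F, D and C alone, R = ΣλE/(1+Σλh) = 4235/48.18 = 87.91 kJ/min.
Profitability of A: 83.3/17.2 = 4.843 kJ/min.
4.843 < 87.91, so adding A would lower the average — exclude it.

No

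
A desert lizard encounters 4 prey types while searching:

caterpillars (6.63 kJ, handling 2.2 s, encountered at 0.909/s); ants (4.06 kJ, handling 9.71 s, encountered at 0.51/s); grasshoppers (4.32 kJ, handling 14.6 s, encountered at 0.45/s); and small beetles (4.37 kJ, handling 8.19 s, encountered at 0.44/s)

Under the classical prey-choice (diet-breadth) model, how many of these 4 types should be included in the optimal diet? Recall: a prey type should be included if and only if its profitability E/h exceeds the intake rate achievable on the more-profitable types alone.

1

E/h in descending order: caterpillars 3.01, small beetles 0.534, ants 0.418, grasshoppers 0.296 kJ/s. The optimal diet is the largest prefix of this list for which every included type satisfies E_i/h_i > R on the types above it.
Rate on top 1: 2.009. small beetles: 0.534 < 2.009 → exclude; stop.
Optimal diet: caterpillars — 1 of 4 types.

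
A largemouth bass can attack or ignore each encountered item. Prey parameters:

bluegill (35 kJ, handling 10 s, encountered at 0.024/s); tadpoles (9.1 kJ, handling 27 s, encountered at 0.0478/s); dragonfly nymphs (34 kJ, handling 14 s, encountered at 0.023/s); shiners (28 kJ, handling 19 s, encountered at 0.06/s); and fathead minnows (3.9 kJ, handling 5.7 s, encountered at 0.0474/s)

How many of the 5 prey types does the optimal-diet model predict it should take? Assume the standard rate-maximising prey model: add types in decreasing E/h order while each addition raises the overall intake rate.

Profitabilities (E/h, kJ/s): bluegill 3.5, dragonfly nymphs 2.43, shiners 1.47, fathead minnows 0.684, tadpoles 0.337. Add prey in this order while the next type's profitability exceeds the intake rate on those already taken.
Rate on top 1: 0.6774. dragonfly nymphs: 2.43 > 0.6774 → include.
Rate on top 2: 1.038. shiners: 1.47 > 1.038 → include.
Rate on top 3: 1.222. fathead minnows: 0.684 < 1.222 → exclude; stop.
Optimal diet: bluegill, dragonfly nymphs, shiners — 3 of 5 types.

3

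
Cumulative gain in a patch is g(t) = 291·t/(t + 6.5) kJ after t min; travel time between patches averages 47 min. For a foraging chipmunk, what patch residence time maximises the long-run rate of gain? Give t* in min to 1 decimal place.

17.5 min

Optimal t* satisfies g'(t*) = g(t*)/(T + t*).
g'(t) = 291·6.5/(t + 6.5)². Setting 291·6.5/(t+6.5)² = 291t/[(t+6.5)(47+t)] gives 6.5(47+t) = t(t+6.5), so t² = 6.5×47 = 305.5.
t* = √305.5 = 17.48 min.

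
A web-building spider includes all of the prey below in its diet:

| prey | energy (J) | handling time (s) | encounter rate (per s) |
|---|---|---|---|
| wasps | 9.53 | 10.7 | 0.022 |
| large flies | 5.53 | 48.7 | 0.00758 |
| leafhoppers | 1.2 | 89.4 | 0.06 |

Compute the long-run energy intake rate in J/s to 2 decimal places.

R = Σλ_iE_i / (1 + Σλ_ih_i)
Numerator: 0.022×9.53 + 0.00758×5.53 + 0.06×1.2 = 0.3236
Denominator: 1 + 0.022×10.7 + 0.00758×48.7 + 0.06×89.4 = 6.969
R = 0.3236/6.969 = 0.04643 J/s

0.05 J/s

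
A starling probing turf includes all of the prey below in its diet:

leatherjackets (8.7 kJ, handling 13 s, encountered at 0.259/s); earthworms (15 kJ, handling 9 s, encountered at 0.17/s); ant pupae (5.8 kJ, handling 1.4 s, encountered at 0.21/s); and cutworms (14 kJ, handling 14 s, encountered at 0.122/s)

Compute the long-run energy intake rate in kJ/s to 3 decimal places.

R = (0.259×8.7 + 0.17×15 + 0.21×5.8 + 0.122×14) / (1 + 0.259×13 + 0.17×9 + 0.21×1.4 + 0.122×14) = 7.729/7.899 = 0.9785 kJ/s.

0.979 kJ/s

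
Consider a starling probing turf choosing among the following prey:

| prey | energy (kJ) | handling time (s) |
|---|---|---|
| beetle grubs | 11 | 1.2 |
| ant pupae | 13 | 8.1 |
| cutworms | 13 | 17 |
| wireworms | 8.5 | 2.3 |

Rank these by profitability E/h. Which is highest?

beetle grubs

Profitability E/h (kJ/s): beetle grubs = 11/1.2 = 9.17, ant pupae = 13/8.1 = 1.6, cutworms = 13/17 = 0.765, wireworms = 8.5/2.3 = 3.7.
Ranked: beetle grubs > wireworms > ant pupae > cutworms.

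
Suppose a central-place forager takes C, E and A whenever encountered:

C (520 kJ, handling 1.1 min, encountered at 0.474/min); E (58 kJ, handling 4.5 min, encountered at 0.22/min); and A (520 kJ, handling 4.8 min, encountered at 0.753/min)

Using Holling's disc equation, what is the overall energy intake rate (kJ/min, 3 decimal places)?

106.239 kJ/min

R = (0.474×520 + 0.22×58 + 0.753×520) / (1 + 0.474×1.1 + 0.22×4.5 + 0.753×4.8) = 650.8/6.126 = 106.2 kJ/min.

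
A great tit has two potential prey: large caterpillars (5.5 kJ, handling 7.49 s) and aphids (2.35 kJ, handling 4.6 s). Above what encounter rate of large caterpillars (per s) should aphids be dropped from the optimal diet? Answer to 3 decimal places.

0.305 per s

At the threshold, the rate on large caterpillars alone equals the profitability of aphids: λ·5.5/(1 + λ·7.49) = 2.35/4.6 = 0.5109.
Rearranging, λ(5.5 − 0.5109×7.49) = 0.5109, so λ = 0.5109/1.674 = 0.3053 per s.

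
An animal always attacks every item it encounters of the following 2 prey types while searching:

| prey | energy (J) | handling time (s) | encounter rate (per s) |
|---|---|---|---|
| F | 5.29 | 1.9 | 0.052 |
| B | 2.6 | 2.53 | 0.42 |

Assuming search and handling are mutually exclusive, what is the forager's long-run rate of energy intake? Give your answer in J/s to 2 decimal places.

0.63 J/s

R = (0.052×5.29 + 0.42×2.6) / (1 + 0.052×1.9 + 0.42×2.53) = 1.367/2.161 = 0.6325 J/s.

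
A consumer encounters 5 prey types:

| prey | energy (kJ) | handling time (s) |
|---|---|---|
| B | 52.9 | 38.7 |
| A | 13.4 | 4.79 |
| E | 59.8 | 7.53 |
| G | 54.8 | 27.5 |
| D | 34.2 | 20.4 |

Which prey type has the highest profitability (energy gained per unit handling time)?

E

Profitability E/h (kJ/s): B = 52.9/38.7 = 1.37, A = 13.4/4.79 = 2.8, E = 59.8/7.53 = 7.94, G = 54.8/27.5 = 1.99, D = 34.2/20.4 = 1.68.
Ranked: E > A > G > D > B.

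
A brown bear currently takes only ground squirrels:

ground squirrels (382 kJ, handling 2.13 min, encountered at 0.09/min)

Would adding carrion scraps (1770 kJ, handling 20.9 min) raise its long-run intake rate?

Yes

Current rate: (0.09×382)/(1 + 0.09×2.13) = 28.85 kJ/min.
Profitability of carrion scraps: 1770/20.9 = 84.69 kJ/min.
Since 84.69 > R, including carrion scraps increases the long-run rate.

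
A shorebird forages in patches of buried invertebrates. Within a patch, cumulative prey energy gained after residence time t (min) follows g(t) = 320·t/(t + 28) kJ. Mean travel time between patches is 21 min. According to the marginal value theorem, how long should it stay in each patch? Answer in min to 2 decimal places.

Maximise g(t)/(T+t): set derivative to zero → g'(t)(T+t) = g(t).
g'(t) = 320·28/(t + 28)². Setting 320·28/(t+28)² = 320t/[(t+28)(21+t)] gives 28(21+t) = t(t+28), so t² = 28×21 = 588.
t* = √588 = 24.25 min.

24.25 min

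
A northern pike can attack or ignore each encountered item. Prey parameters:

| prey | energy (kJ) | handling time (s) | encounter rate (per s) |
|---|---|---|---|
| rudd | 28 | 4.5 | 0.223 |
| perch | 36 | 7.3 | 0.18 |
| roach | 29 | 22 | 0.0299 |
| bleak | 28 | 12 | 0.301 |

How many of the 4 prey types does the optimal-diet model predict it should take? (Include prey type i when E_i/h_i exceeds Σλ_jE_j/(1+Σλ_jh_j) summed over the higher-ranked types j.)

Profitabilities (E/h, kJ/s): rudd 6.22, perch 4.93, bleak 2.33, roach 1.32. Add prey in this order while the next type's profitability exceeds the intake rate on those already taken.
Rate on top 1: 3.117. perch: 4.93 > 3.117 → include.
Rate on top 2: 3.835. bleak: 2.33 < 3.835 → exclude; stop.
Optimal diet: rudd, perch — 2 of 4 types.

2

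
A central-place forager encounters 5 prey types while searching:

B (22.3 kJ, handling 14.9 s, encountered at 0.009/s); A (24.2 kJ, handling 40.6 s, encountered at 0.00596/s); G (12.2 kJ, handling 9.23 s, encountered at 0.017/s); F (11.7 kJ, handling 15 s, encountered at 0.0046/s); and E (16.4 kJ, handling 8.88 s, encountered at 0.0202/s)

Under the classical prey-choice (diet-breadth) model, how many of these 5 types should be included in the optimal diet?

5

Rank by E/h (kJ/s): E 1.85, B 1.5, G 1.32, F 0.78, A 0.596. Include each in turn until the next type's E/h falls below the running intake rate.
Rate on top 1: 0.2809. B: 1.5 > 0.2809 → include.
Rate on top 2: 0.405. G: 1.32 > 0.405 → include.
Rate on top 3: 0.5028. F: 0.78 > 0.5028 → include.
Rate on top 4: 0.5153. A: 0.596 > 0.5153 → include.
Optimal diet: E, B, G, F, A — 5 of 5 types.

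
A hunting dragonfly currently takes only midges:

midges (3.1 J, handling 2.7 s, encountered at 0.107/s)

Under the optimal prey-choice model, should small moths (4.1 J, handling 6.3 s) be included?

Yes

Current rate: (0.107×3.1)/(1 + 0.107×2.7) = 0.2574 J/s.
small moths: E/h = 4.1/6.3 = 0.6508 J/s.
0.6508 > 0.2574, so adding small moths raises the average — include it.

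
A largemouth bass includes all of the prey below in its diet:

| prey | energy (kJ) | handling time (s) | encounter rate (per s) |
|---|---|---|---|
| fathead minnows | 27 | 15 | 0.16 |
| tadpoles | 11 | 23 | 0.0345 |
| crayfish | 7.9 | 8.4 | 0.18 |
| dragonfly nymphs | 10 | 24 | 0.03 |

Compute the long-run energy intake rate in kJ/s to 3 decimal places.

0.999 kJ/s

Energy encountered per unit search time: 0.16×27 + 0.0345×11 + 0.18×7.9 + 0.03×10 = 6.421 kJ/s.
Handling time per unit search time: 0.16×15 + 0.0345×23 + 0.18×8.4 + 0.03×24 = 5.425.
Rate = 6.421/(1 + 5.425) = 0.9994 kJ/s.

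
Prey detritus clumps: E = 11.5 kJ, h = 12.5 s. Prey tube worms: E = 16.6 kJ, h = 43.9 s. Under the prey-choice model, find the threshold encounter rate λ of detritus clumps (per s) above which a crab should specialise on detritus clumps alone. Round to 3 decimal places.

0.056 per s

At the threshold, the rate on detritus clumps alone equals the profitability of tube worms: λ·11.5/(1 + λ·12.5) = 16.6/43.9 = 0.3781.
Rearranging, λ(11.5 − 0.3781×12.5) = 0.3781, so λ = 0.3781/6.773 = 0.05583 per s.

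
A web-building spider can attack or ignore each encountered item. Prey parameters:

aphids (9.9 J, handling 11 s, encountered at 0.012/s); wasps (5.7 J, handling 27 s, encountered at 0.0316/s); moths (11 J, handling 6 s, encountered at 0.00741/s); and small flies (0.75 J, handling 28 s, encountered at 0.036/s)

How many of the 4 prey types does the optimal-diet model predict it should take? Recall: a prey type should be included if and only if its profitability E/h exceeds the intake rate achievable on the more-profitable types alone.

E/h in descending order: moths 1.83, aphids 0.9, wasps 0.211, small flies 0.0268 J/s. The optimal diet is the largest prefix of this list for which every included type satisfies E_i/h_i > R on the types above it.
Rate on top 1: 0.07804. aphids: 0.9 > 0.07804 → include.
Rate on top 2: 0.1703. wasps: 0.211 > 0.1703 → include.
Rate on top 3: 0.1874. small flies: 0.0268 < 0.1874 → exclude; stop.
Optimal diet: moths, aphids, wasps — 3 of 4 types.

3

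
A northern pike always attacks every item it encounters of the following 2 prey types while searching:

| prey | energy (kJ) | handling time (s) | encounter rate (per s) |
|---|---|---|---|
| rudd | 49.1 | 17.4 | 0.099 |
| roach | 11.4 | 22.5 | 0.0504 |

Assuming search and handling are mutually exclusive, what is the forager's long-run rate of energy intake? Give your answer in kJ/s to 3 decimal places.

R = Σλ_iE_i / (1 + Σλ_ih_i)
Numerator: 0.099×49.1 + 0.0504×11.4 = 5.435
Denominator: 1 + 0.099×17.4 + 0.0504×22.5 = 3.857
R = 5.435/3.857 = 1.409 kJ/s

1.409 kJ/s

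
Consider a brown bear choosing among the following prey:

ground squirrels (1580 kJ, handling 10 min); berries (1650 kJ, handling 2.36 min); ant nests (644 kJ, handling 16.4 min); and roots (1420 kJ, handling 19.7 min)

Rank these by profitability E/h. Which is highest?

berries

Profitability E/h (kJ/min): ground squirrels = 1580/10 = 158, berries = 1650/2.36 = 699, ant nests = 644/16.4 = 39.3, roots = 1420/19.7 = 72.1.
Ranked: berries > ground squirrels > roots > ant nests.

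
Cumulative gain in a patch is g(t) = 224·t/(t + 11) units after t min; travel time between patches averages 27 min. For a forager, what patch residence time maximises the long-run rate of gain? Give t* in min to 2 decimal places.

17.23 min

By the marginal value theorem, leave when the instantaneous gain rate g'(t) equals the habitat-wide average g(t)/(T + t).
g'(t) = 224·11/(t + 11)². Setting 224·11/(t+11)² = 224t/[(t+11)(27+t)] gives 11(27+t) = t(t+11), so t² = 11×27 = 297.
t* = √297 = 17.23 min.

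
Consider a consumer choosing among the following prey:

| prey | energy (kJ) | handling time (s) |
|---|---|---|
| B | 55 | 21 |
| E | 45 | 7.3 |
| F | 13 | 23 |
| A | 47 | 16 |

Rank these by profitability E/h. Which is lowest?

F

In descending order of E/h:
E: 45/7.3 = 6.16 kJ/s
A: 47/16 = 2.94 kJ/s
B: 55/21 = 2.62 kJ/s
F: 13/23 = 0.565 kJ/s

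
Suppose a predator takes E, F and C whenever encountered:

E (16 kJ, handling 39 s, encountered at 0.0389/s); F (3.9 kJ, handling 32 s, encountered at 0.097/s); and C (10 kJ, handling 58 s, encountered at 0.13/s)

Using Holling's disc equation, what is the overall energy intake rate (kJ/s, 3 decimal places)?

0.175 kJ/s

R = (0.0389×16 + 0.097×3.9 + 0.13×10) / (1 + 0.0389×39 + 0.097×32 + 0.13×58) = 2.301/13.16 = 0.1748 kJ/s.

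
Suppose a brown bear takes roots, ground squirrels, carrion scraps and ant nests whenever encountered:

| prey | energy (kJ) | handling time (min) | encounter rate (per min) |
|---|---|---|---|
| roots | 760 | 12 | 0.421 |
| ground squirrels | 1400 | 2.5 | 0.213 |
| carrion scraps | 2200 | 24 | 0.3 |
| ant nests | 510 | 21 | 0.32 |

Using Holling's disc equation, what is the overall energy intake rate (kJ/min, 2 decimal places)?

R = (0.421×760 + 0.213×1400 + 0.3×2200 + 0.32×510) / (1 + 0.421×12 + 0.213×2.5 + 0.3×24 + 0.32×21) = 1441/20.5 = 70.29 kJ/min.

70.29 kJ/min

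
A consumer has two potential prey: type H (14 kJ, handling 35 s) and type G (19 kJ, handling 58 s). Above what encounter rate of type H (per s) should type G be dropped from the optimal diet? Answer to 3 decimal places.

Drop type G once their profitability E₂/h₂ falls below the rate achievable on type H alone: E₂/h₂ = λE₁/(1 + λh₁).
Solve for λ: λE₁h₂ = E₂(1 + λh₁) → λ(E₁h₂ − E₂h₁) = E₂ → λ = E₂/(E₁h₂ − E₂h₁).
λ = 19/(14×58 − 19×35) = 19/147 = 0.1293 per s.

0.129 per s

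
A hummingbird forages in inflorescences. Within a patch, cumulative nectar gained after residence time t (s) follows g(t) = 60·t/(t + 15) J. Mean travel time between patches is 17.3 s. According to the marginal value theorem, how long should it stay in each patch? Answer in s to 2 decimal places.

16.11 s

By the marginal value theorem, leave when the instantaneous gain rate g'(t) equals the habitat-wide average g(t)/(T + t).
g'(t) = 60·15/(t + 15)². Setting 60·15/(t+15)² = 60t/[(t+15)(17.3+t)] gives 15(17.3+t) = t(t+15), so t² = 15×17.3 = 259.5.
t* = √259.5 = 16.11 s.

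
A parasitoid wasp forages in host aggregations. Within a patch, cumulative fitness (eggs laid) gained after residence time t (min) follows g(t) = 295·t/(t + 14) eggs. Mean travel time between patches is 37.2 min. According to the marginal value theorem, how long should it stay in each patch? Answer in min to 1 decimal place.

Maximise g(t)/(T+t): set derivative to zero → g'(t)(T+t) = g(t).
g'(t) = 295·14/(t + 14)². Setting 295·14/(t+14)² = 295t/[(t+14)(37.2+t)] gives 14(37.2+t) = t(t+14), so t² = 14×37.2 = 520.8.
t* = √520.8 = 22.82 min.

22.8 min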